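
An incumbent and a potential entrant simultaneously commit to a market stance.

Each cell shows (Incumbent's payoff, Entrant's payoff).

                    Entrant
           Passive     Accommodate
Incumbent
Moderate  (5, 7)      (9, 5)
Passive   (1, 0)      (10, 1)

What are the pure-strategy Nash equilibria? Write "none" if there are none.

(Moderate, Passive), (Passive, Accommodate)

Check each profile: it is a Nash equilibrium iff no player can strictly gain by switching unilaterally.
(Moderate, Passive): Incumbent gets 5, best alternative 1; Entrant gets 7, best alternative 5. No profitable deviation — NE.
(Moderate, Accommodate): Incumbent can switch to Passive (9 → 10). Not NE.
(Passive, Passive): Incumbent can switch to Moderate (1 → 5). Not NE.
(Passive, Accommodate): Incumbent gets 10, best alternative 9; Entrant gets 1, best alternative 0. No profitable deviation — NE.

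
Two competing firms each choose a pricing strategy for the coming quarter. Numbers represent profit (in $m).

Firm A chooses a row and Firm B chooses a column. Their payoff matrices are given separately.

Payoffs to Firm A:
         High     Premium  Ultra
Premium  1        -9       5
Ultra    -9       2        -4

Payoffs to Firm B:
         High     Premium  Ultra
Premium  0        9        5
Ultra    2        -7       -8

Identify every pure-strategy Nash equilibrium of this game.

This game has no pure Nash equilibrium.

Firm A against High: payoffs 1, -9 → best response Premium.
Firm A against Premium: payoffs -9, 2 → best response Ultra.
Firm A against Ultra: payoffs 5, -4 → best response Premium.
Firm B against Premium: payoffs 0, 9, 5 → best response Premium.
Firm B against Ultra: payoffs 2, -7, -8 → best response High.
No profile is a mutual best response for all players.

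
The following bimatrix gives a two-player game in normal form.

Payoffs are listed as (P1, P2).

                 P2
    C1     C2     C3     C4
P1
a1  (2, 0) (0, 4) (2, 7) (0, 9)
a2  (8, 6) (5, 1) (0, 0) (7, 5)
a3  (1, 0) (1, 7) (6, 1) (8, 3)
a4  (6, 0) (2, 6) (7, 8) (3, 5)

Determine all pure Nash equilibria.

(a2, C1) and (a4, C3)

P1 against C1: payoffs 2, 8, 1, 6 → best response a2.
P1 against C2: payoffs 0, 5, 1, 2 → best response a2.
P1 against C3: payoffs 2, 0, 6, 7 → best response a4.
P1 against C4: payoffs 0, 7, 8, 3 → best response a3.
P2 against a1: payoffs 0, 4, 7, 9 → best response C4.
P2 against a2: payoffs 6, 1, 0, 5 → best response C1.
P2 against a3: payoffs 0, 7, 1, 3 → best response C2.
P2 against a4: payoffs 0, 6, 8, 5 → best response C3.
Mutual best responses: (a2, C1); (a4, C3).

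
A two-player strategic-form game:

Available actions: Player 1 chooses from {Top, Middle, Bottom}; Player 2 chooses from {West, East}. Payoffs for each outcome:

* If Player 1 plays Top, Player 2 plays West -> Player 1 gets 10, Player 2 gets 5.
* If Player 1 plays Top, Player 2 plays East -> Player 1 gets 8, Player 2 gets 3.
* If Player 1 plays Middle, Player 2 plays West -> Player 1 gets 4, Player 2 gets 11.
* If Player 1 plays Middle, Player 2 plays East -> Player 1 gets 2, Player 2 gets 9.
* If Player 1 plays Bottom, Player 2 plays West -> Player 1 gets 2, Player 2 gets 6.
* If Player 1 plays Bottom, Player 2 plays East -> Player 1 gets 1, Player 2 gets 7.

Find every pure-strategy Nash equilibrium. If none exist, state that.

(Top, West): Player 1 gets 10, best alternative 4; Player 2 gets 5, best alternative 3. No profitable deviation — NE.
(Top, East): Player 2 can switch to West (3 → 5). Not NE.
(Middle, West): Player 1 can switch to Top (4 → 10). Not NE.
(Middle, East): Player 1 can switch to Top (2 → 8). Not NE.
(Bottom, West): Player 1 can switch to Top (2 → 10). Not NE.
(Bottom, East): Player 1 can switch to Top (1 → 8). Not NE.

(Top, West)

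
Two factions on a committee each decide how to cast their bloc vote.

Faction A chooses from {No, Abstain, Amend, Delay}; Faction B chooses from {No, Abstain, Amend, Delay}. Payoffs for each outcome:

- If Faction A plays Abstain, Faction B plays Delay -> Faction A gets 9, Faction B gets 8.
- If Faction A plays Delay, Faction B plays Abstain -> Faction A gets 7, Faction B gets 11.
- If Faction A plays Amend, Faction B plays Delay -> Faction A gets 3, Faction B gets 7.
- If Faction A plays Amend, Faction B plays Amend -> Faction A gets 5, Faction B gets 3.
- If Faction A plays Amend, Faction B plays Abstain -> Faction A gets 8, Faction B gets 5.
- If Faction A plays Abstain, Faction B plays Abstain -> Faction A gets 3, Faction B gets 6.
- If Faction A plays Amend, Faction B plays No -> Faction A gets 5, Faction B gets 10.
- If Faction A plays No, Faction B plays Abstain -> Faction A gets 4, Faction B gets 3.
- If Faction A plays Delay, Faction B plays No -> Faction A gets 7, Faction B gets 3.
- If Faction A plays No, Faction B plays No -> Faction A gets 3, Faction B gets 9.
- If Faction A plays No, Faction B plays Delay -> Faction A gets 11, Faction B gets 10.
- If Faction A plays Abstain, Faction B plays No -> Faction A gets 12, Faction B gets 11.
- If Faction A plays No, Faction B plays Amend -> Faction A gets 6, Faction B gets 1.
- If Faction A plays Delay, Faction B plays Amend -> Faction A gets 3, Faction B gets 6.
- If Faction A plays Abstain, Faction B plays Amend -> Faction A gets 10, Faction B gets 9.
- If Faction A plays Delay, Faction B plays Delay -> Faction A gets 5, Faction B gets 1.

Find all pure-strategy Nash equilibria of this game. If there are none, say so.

(No, Delay); (Abstain, No)

Faction A against No: payoffs 3, 12, 5, 7 → best response Abstain.
Faction A against Abstain: payoffs 4, 3, 8, 7 → best response Amend.
Faction A against Amend: payoffs 6, 10, 5, 3 → best response Abstain.
Faction A against Delay: payoffs 11, 9, 3, 5 → best response No.
Faction B against No: payoffs 9, 3, 1, 10 → best response Delay.
Faction B against Abstain: payoffs 11, 6, 9, 8 → best response No.
Faction B against Amend: payoffs 10, 5, 3, 7 → best response No.
Faction B against Delay: payoffs 3, 11, 6, 1 → best response Abstain.
Mutual best responses: (No, Delay); (Abstain, No).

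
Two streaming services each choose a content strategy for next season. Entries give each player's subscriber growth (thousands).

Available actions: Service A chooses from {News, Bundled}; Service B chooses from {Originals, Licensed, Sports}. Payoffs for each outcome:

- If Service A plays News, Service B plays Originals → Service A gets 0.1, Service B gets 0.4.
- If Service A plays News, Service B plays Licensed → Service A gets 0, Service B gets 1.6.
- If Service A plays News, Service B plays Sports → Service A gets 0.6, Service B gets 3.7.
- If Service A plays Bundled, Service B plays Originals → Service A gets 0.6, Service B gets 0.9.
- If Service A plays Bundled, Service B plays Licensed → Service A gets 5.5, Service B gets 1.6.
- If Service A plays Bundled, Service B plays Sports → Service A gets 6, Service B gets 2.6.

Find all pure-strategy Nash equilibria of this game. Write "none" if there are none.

Pure NE: (Bundled, Sports)

Service A against Originals: payoffs 0.1, 0.6 → best response Bundled.
Service A against Licensed: payoffs 0, 5.5 → best response Bundled.
Service A against Sports: payoffs 0.6, 6 → best response Bundled.
Service B against News: payoffs 0.4, 1.6, 3.7 → best response Sports.
Service B against Bundled: payoffs 0.9, 1.6, 2.6 → best response Sports.
Mutual best responses: (Bundled, Sports).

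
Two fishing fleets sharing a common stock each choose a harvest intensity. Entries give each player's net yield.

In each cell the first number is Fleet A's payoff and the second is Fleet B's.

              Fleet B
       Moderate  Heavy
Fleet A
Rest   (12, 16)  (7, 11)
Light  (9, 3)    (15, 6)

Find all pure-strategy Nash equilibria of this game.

Fleet A against Moderate: payoffs 12, 9 → best response Rest.
Fleet A against Heavy: payoffs 7, 15 → best response Light.
Fleet B against Rest: payoffs 16, 11 → best response Moderate.
Fleet B against Light: payoffs 3, 6 → best response Heavy.
Mutual best responses: (Rest, Moderate); (Light, Heavy).

(Rest, Moderate); (Light, Heavy)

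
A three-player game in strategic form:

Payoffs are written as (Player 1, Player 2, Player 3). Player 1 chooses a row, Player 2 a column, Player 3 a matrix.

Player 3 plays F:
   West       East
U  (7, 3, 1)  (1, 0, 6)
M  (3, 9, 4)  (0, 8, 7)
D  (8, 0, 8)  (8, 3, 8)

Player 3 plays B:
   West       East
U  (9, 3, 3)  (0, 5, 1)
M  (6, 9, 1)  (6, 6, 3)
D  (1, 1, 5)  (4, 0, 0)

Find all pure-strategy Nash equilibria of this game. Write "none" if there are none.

Pure NE: (D, East, F)

Mark each player's best response to every combination of opponents' strategies; a profile where every player is best-responding is a pure Nash equilibrium.
Player 1 against (West, F): payoffs 7, 3, 8 → best response D.
Player 1 against (West, B): payoffs 9, 6, 1 → best response U.
Player 1 against (East, F): payoffs 1, 0, 8 → best response D.
Player 1 against (East, B): payoffs 0, 6, 4 → best response M.
Player 2 against (U, F): payoffs 3, 0 → best response West.
Player 2 against (U, B): payoffs 3, 5 → best response East.
Player 2 against (M, F): payoffs 9, 8 → best response West.
Player 2 against (M, B): payoffs 9, 6 → best response West.
Player 2 against (D, F): payoffs 0, 3 → best response East.
Player 2 against (D, B): payoffs 1, 0 → best response West.
Player 3 against (U, West): payoffs 1, 3 → best response B.
Player 3 against (U, East): payoffs 6, 1 → best response F.
Player 3 against (M, West): payoffs 4, 1 → best response F.
Player 3 against (M, East): payoffs 7, 3 → best response F.
Player 3 against (D, West): payoffs 8, 5 → best response F.
Player 3 against (D, East): payoffs 8, 0 → best response F.
Mutual best responses: (D, East, F).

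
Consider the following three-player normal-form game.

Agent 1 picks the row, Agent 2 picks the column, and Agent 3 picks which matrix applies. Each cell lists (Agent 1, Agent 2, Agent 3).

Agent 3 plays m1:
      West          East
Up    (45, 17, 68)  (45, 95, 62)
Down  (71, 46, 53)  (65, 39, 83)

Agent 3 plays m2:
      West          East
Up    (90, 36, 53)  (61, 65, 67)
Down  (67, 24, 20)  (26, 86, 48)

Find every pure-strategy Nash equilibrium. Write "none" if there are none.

Agent 1 against (West, m1): payoffs 45, 71 → best response Down.
Agent 1 against (West, m2): payoffs 90, 67 → best response Up.
Agent 1 against (East, m1): payoffs 45, 65 → best response Down.
Agent 1 against (East, m2): payoffs 61, 26 → best response Up.
Agent 2 against (Up, m1): payoffs 17, 95 → best response East.
Agent 2 against (Up, m2): payoffs 36, 65 → best response East.
Agent 2 against (Down, m1): payoffs 46, 39 → best response West.
Agent 2 against (Down, m2): payoffs 24, 86 → best response East.
Agent 3 against (Up, West): payoffs 68, 53 → best response m1.
Agent 3 against (Up, East): payoffs 62, 67 → best response m2.
Agent 3 against (Down, West): payoffs 53, 20 → best response m1.
Agent 3 against (Down, East): payoffs 83, 48 → best response m1.
Mutual best responses: (Up, East, m2); (Down, West, m1).

(Up, East, m2); (Down, West, m1)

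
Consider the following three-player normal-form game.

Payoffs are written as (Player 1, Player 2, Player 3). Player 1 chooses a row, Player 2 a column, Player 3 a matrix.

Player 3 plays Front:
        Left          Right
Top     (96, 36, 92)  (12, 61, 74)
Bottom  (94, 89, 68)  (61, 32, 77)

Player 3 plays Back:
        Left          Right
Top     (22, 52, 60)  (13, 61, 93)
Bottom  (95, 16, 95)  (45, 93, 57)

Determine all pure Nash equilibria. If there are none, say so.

There is no pure-strategy Nash equilibrium.

Mark each player's best response to every combination of opponents' strategies; a profile where every player is best-responding is a pure Nash equilibrium.
Player 1 against (Left, Front): payoffs 96, 94 → best response Top.
Player 1 against (Left, Back): payoffs 22, 95 → best response Bottom.
Player 1 against (Right, Front): payoffs 12, 61 → best response Bottom.
Player 1 against (Right, Back): payoffs 13, 45 → best response Bottom.
Player 2 against (Top, Front): payoffs 36, 61 → best response Right.
Player 2 against (Top, Back): payoffs 52, 61 → best response Right.
Player 2 against (Bottom, Front): payoffs 89, 32 → best response Left.
Player 2 against (Bottom, Back): payoffs 16, 93 → best response Right.
Player 3 against (Top, Left): payoffs 92, 60 → best response Front.
Player 3 against (Top, Right): payoffs 74, 93 → best response Back.
Player 3 against (Bottom, Left): payoffs 68, 95 → best response Back.
Player 3 against (Bottom, Right): payoffs 77, 57 → best response Front.
No profile is a mutual best response for all players.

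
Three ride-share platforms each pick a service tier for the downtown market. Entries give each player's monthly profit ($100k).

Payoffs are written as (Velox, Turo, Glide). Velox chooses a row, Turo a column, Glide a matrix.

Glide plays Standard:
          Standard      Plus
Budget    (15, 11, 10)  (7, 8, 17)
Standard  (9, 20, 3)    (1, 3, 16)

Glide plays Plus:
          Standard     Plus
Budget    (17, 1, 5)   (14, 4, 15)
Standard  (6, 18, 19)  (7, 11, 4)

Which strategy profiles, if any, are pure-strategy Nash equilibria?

For each player, find the best response to each opponent profile; mutual best responses are the pure NE.
Velox against (Standard, Standard): payoffs 15, 9 → best response Budget.
Velox against (Standard, Plus): payoffs 17, 6 → best response Budget.
Velox against (Plus, Standard): payoffs 7, 1 → best response Budget.
Velox against (Plus, Plus): payoffs 14, 7 → best response Budget.
Turo against (Budget, Standard): payoffs 11, 8 → best response Standard.
Turo against (Budget, Plus): payoffs 1, 4 → best response Plus.
Turo against (Standard, Standard): payoffs 20, 3 → best response Standard.
Turo against (Standard, Plus): payoffs 18, 11 → best response Standard.
Glide against (Budget, Standard): payoffs 10, 5 → best response Standard.
Glide against (Budget, Plus): payoffs 17, 15 → best response Standard.
Glide against (Standard, Standard): payoffs 3, 19 → best response Plus.
Glide against (Standard, Plus): payoffs 16, 4 → best response Standard.
Mutual best responses: (Budget, Standard, Standard).

(Budget, Standard, Standard)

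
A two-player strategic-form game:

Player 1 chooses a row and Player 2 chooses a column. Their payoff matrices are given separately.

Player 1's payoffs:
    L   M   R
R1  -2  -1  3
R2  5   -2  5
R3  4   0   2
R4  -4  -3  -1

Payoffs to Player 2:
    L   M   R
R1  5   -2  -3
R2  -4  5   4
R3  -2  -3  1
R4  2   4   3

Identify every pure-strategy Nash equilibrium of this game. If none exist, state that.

There is no pure-strategy Nash equilibrium.

Player 1 against L: payoffs -2, 5, 4, -4 → best response R2.
Player 1 against M: payoffs -1, -2, 0, -3 → best response R3.
Player 1 against R: payoffs 3, 5, 2, -1 → best response R2.
Player 2 against R1: payoffs 5, -2, -3 → best response L.
Player 2 against R2: payoffs -4, 5, 4 → best response M.
Player 2 against R3: payoffs -2, -3, 1 → best response R.
Player 2 against R4: payoffs 2, 4, 3 → best response M.
No profile is a mutual best response for all players.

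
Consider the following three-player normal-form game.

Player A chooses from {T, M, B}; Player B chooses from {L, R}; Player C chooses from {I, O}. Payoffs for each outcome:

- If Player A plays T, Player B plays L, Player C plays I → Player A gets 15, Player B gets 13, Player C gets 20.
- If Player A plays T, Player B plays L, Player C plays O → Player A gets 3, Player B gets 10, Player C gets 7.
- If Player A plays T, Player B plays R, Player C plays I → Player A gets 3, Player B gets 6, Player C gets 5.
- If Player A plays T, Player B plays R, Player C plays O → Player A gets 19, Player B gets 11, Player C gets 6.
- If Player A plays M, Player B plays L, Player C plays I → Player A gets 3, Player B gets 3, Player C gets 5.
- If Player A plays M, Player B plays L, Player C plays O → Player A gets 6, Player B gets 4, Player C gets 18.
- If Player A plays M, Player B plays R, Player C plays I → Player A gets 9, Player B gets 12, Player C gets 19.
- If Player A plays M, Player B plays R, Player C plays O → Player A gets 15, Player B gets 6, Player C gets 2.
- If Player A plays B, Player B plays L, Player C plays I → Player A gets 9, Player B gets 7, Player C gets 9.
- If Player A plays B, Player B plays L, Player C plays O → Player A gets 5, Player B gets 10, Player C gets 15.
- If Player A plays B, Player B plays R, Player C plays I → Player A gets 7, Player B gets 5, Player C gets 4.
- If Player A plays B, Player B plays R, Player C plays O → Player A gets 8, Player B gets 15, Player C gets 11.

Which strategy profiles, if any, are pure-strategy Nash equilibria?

Player A against (L, I): payoffs 15, 3, 9 → best response T.
Player A against (L, O): payoffs 3, 6, 5 → best response M.
Player A against (R, I): payoffs 3, 9, 7 → best response M.
Player A against (R, O): payoffs 19, 15, 8 → best response T.
Player B against (T, I): payoffs 13, 6 → best response L.
Player B against (T, O): payoffs 10, 11 → best response R.
Player B against (M, I): payoffs 3, 12 → best response R.
Player B against (M, O): payoffs 4, 6 → best response R.
Player B against (B, I): payoffs 7, 5 → best response L.
Player B against (B, O): payoffs 10, 15 → best response R.
Player C against (T, L): payoffs 20, 7 → best response I.
Player C against (T, R): payoffs 5, 6 → best response O.
Player C against (M, L): payoffs 5, 18 → best response O.
Player C against (M, R): payoffs 19, 2 → best response I.
Player C against (B, L): payoffs 9, 15 → best response O.
Player C against (B, R): payoffs 4, 11 → best response O.
Mutual best responses: (T, L, I); (T, R, O); (M, R, I).

Pure-strategy Nash equilibria: (T, L, I) and (T, R, O) and (M, R, I)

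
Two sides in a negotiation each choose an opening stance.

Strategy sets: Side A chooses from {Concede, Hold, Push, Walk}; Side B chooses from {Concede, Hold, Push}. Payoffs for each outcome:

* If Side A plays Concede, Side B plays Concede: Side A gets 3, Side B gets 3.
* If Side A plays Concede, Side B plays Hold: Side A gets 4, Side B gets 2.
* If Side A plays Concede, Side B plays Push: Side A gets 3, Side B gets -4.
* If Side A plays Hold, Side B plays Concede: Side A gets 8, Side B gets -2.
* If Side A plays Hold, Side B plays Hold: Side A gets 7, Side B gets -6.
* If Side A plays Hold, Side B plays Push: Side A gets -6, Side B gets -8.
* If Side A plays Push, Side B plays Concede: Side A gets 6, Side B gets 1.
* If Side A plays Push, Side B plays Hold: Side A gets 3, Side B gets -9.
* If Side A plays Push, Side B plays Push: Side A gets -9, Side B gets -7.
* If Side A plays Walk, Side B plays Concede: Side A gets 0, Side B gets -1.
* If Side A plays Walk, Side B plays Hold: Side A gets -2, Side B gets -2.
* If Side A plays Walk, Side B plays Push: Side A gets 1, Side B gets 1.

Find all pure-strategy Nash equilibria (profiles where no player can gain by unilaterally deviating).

(Concede, Concede): Side A can switch to Hold (3 → 8). Not NE.
(Concede, Hold): Side A can switch to Hold (4 → 7). Not NE.
(Concede, Push): Side B can switch to Concede (-4 → 3). Not NE.
(Hold, Concede): Side A gets 8, best alternative 6; Side B gets -2, best alternative -6. No profitable deviation — NE.
(Hold, Hold): Side B can switch to Concede (-6 → -2). Not NE.
(Hold, Push): Side A can switch to Concede (-6 → 3). Not NE.
(Push, Concede): Side A can switch to Hold (6 → 8). Not NE.
(Push, Hold): Side A can switch to Concede (3 → 4). Not NE.
(Push, Push): Side A can switch to Concede (-9 → 3). Not NE.
(Walk, Concede): Side A can switch to Concede (0 → 3). Not NE.
(Walk, Hold): Side A can switch to Concede (-2 → 4). Not NE.
(Walk, Push): Side A can switch to Concede (1 → 3). Not NE.

(Hold, Concede)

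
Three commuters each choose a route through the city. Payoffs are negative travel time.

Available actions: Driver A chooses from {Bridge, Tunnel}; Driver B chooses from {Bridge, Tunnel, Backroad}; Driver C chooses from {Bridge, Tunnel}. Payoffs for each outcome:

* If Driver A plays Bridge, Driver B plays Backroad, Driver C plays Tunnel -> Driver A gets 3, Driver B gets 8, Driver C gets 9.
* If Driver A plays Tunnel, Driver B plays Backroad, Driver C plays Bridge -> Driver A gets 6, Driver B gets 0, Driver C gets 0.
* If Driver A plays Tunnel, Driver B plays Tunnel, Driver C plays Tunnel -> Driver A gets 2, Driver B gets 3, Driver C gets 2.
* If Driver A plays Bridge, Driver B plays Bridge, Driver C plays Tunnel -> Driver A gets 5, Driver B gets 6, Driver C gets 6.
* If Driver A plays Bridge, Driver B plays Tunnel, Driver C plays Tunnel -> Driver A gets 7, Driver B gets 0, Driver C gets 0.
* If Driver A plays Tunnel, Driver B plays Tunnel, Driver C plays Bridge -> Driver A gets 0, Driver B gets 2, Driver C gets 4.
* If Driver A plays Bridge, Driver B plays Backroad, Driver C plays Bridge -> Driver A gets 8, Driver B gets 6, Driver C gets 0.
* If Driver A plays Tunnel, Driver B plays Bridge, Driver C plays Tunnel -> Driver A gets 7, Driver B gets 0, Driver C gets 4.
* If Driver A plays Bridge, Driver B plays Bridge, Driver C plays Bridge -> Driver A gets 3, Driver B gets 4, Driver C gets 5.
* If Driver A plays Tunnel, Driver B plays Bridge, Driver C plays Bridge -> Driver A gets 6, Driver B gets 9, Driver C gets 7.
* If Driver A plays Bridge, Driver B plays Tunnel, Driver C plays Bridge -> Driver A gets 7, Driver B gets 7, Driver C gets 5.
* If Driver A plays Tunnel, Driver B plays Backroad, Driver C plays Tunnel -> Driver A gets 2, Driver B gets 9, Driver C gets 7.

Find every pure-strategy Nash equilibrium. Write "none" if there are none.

(Bridge, Bridge, Bridge): Driver A can switch to Tunnel (3 → 6). Not NE.
(Bridge, Bridge, Tunnel): Driver A can switch to Tunnel (5 → 7). Not NE.
(Bridge, Tunnel, Bridge): Driver A gets 7, best alternative 0; Driver B gets 7, best alternative 6; Driver C gets 5, best alternative 0. No profitable deviation — NE.
(Bridge, Tunnel, Tunnel): Driver B can switch to Bridge (0 → 6). Not NE.
(Bridge, Backroad, Bridge): Driver B can switch to Tunnel (6 → 7). Not NE.
(Bridge, Backroad, Tunnel): Driver A gets 3, best alternative 2; Driver B gets 8, best alternative 6; Driver C gets 9, best alternative 0. No profitable deviation — NE.
(Tunnel, Bridge, Bridge): Driver A gets 6, best alternative 3; Driver B gets 9, best alternative 2; Driver C gets 7, best alternative 4. No profitable deviation — NE.
(Tunnel, Bridge, Tunnel): Driver B can switch to Tunnel (0 → 3). Not NE.
(Tunnel, Tunnel, Bridge): Driver A can switch to Bridge (0 → 7). Not NE.
(The remaining 3 profiles each have a profitable deviation by the same check.)

Pure-strategy Nash equilibria: (Bridge, Tunnel, Bridge); (Bridge, Backroad, Tunnel); (Tunnel, Bridge, Bridge)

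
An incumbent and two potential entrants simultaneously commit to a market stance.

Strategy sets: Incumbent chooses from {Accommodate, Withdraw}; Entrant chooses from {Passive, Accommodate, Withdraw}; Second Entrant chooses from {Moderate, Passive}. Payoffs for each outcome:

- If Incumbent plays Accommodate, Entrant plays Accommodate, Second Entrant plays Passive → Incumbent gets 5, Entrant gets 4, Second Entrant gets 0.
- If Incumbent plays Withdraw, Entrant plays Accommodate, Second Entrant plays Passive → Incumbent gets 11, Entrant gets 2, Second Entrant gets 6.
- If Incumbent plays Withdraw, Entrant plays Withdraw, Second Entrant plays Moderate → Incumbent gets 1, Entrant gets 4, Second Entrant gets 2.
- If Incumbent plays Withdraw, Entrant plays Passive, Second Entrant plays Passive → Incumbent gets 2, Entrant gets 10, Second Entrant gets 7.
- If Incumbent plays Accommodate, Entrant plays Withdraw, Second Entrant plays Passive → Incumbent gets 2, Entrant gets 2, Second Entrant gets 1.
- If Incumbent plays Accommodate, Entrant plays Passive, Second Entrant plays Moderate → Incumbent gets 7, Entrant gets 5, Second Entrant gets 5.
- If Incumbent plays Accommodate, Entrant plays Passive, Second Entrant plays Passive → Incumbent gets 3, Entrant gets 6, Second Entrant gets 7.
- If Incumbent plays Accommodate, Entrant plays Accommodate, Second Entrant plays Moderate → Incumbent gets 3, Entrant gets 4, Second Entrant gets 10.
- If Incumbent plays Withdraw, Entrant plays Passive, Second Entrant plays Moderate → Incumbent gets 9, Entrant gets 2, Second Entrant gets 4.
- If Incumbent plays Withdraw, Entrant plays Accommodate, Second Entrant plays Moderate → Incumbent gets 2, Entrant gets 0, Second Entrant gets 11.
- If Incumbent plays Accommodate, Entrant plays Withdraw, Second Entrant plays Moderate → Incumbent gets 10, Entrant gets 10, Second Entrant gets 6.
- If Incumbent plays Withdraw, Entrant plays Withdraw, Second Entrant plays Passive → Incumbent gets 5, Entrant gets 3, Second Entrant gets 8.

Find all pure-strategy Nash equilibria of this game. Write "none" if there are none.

Pure-strategy Nash equilibria: (Accommodate, Passive, Passive), (Accommodate, Withdraw, Moderate)

Incumbent against (Passive, Moderate): payoffs 7, 9 → best response Withdraw.
Incumbent against (Passive, Passive): payoffs 3, 2 → best response Accommodate.
Incumbent against (Accommodate, Moderate): payoffs 3, 2 → best response Accommodate.
Incumbent against (Accommodate, Passive): payoffs 5, 11 → best response Withdraw.
Incumbent against (Withdraw, Moderate): payoffs 10, 1 → best response Accommodate.
Incumbent against (Withdraw, Passive): payoffs 2, 5 → best response Withdraw.
Entrant against (Accommodate, Moderate): payoffs 5, 4, 10 → best response Withdraw.
Entrant against (Accommodate, Passive): payoffs 6, 4, 2 → best response Passive.
Entrant against (Withdraw, Moderate): payoffs 2, 0, 4 → best response Withdraw.
Entrant against (Withdraw, Passive): payoffs 10, 2, 3 → best response Passive.
Second Entrant against (Accommodate, Passive): payoffs 5, 7 → best response Passive.
Second Entrant against (Accommodate, Accommodate): payoffs 10, 0 → best response Moderate.
Second Entrant against (Accommodate, Withdraw): payoffs 6, 1 → best response Moderate.
Second Entrant against (Withdraw, Passive): payoffs 4, 7 → best response Passive.
Second Entrant against (Withdraw, Accommodate): payoffs 11, 6 → best response Moderate.
Second Entrant against (Withdraw, Withdraw): payoffs 2, 8 → best response Passive.
Mutual best responses: (Accommodate, Passive, Passive); (Accommodate, Withdraw, Moderate).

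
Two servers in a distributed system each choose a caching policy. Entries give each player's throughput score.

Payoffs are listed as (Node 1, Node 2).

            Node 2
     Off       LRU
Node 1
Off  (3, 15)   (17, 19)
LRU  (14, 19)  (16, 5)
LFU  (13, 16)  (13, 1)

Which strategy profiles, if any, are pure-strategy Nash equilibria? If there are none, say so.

(Off, Off): Node 1 can switch to LRU (3 → 14). Not NE.
(Off, LRU): Node 1 gets 17, best alternative 16; Node 2 gets 19, best alternative 15. No profitable deviation — NE.
(LRU, Off): Node 1 gets 14, best alternative 13; Node 2 gets 19, best alternative 5. No profitable deviation — NE.
(LRU, LRU): Node 1 can switch to Off (16 → 17). Not NE.
(LFU, Off): Node 1 can switch to LRU (13 → 14). Not NE.
(LFU, LRU): Node 1 can switch to Off (13 → 17). Not NE.

The pure Nash equilibria are (Off, LRU) and (LRU, Off).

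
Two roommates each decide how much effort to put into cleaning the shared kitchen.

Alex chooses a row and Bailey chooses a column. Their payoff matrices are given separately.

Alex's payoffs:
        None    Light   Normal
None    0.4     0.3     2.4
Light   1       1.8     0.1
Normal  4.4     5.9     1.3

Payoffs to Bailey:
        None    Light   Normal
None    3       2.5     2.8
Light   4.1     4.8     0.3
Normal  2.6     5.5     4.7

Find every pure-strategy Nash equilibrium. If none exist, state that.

Check each profile: it is a Nash equilibrium iff no player can strictly gain by switching unilaterally.
(None, None): Alex can switch to Light (0.4 → 1). Not NE.
(None, Light): Alex can switch to Light (0.3 → 1.8). Not NE.
(None, Normal): Bailey can switch to None (2.8 → 3). Not NE.
(Light, None): Alex can switch to Normal (1 → 4.4). Not NE.
(Light, Light): Alex can switch to Normal (1.8 → 5.9). Not NE.
(Light, Normal): Alex can switch to None (0.1 → 2.4). Not NE.
(Normal, None): Bailey can switch to Light (2.6 → 5.5). Not NE.
(Normal, Light): Alex gets 5.9, best alternative 1.8; Bailey gets 5.5, best alternative 4.7. No profitable deviation — NE.
(Normal, Normal): Alex can switch to None (1.3 → 2.4). Not NE.

The unique pure-strategy Nash equilibrium is (Normal, Light).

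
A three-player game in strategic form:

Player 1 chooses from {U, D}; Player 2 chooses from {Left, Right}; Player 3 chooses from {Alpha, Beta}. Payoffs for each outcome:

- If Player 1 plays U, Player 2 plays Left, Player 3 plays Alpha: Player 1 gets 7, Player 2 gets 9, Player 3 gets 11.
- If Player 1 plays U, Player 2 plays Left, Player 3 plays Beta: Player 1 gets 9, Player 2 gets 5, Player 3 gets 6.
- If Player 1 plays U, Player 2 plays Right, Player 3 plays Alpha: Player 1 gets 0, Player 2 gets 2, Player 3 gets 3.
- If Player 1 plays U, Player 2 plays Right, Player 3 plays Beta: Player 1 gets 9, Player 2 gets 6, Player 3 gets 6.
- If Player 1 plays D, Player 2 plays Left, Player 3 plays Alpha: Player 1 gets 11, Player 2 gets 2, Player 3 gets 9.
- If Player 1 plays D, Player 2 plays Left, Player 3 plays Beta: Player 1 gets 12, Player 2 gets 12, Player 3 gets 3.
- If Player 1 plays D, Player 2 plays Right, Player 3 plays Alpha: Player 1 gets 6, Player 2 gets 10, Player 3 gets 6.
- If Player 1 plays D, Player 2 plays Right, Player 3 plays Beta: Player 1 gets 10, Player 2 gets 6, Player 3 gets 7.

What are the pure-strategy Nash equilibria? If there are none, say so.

none

For each strategy profile, look for a profitable unilateral deviation.
(U, Left, Alpha): Player 1 can switch to D (7 → 11). Not NE.
(U, Left, Beta): Player 1 can switch to D (9 → 12). Not NE.
(U, Right, Alpha): Player 1 can switch to D (0 → 6). Not NE.
(U, Right, Beta): Player 1 can switch to D (9 → 10). Not NE.
(D, Left, Alpha): Player 2 can switch to Right (2 → 10). Not NE.
(D, Left, Beta): Player 3 can switch to Alpha (3 → 9). Not NE.
(D, Right, Alpha): Player 3 can switch to Beta (6 → 7). Not NE.
(D, Right, Beta): Player 2 can switch to Left (6 → 12). Not NE.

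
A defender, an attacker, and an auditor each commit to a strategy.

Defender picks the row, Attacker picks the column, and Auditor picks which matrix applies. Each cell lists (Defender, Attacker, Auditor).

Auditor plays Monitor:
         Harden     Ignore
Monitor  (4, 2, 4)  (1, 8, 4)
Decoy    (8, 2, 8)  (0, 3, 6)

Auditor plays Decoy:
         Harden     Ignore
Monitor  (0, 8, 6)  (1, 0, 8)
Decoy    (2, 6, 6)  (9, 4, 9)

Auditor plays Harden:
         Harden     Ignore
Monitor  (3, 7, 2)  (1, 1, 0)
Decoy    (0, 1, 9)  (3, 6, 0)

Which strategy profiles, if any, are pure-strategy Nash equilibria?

There is no pure-strategy Nash equilibrium.

For each player, find the best response to each opponent profile; mutual best responses are the pure NE.
Defender against (Harden, Monitor): payoffs 4, 8 → best response Decoy.
Defender against (Harden, Decoy): payoffs 0, 2 → best response Decoy.
Defender against (Harden, Harden): payoffs 3, 0 → best response Monitor.
Defender against (Ignore, Monitor): payoffs 1, 0 → best response Monitor.
Defender against (Ignore, Decoy): payoffs 1, 9 → best response Decoy.
Defender against (Ignore, Harden): payoffs 1, 3 → best response Decoy.
Attacker against (Monitor, Monitor): payoffs 2, 8 → best response Ignore.
Attacker against (Monitor, Decoy): payoffs 8, 0 → best response Harden.
Attacker against (Monitor, Harden): payoffs 7, 1 → best response Harden.
Attacker against (Decoy, Monitor): payoffs 2, 3 → best response Ignore.
Attacker against (Decoy, Decoy): payoffs 6, 4 → best response Harden.
Attacker against (Decoy, Harden): payoffs 1, 6 → best response Ignore.
Auditor against (Monitor, Harden): payoffs 4, 6, 2 → best response Decoy.
Auditor against (Monitor, Ignore): payoffs 4, 8, 0 → best response Decoy.
Auditor against (Decoy, Harden): payoffs 8, 6, 9 → best response Harden.
Auditor against (Decoy, Ignore): payoffs 6, 9, 0 → best response Decoy.
No profile is a mutual best response for all players.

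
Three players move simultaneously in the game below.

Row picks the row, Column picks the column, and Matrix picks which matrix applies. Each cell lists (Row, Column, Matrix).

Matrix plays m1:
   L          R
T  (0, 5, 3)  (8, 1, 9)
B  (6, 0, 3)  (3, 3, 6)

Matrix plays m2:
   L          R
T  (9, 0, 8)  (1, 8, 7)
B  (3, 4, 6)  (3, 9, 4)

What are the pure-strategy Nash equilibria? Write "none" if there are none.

This game has no pure Nash equilibrium.

Row against (L, m1): payoffs 0, 6 → best response B.
Row against (L, m2): payoffs 9, 3 → best response T.
Row against (R, m1): payoffs 8, 3 → best response T.
Row against (R, m2): payoffs 1, 3 → best response B.
Column against (T, m1): payoffs 5, 1 → best response L.
Column against (T, m2): payoffs 0, 8 → best response R.
Column against (B, m1): payoffs 0, 3 → best response R.
Column against (B, m2): payoffs 4, 9 → best response R.
Matrix against (T, L): payoffs 3, 8 → best response m2.
Matrix against (T, R): payoffs 9, 7 → best response m1.
Matrix against (B, L): payoffs 3, 6 → best response m2.
Matrix against (B, R): payoffs 6, 4 → best response m1.
No profile is a mutual best response for all players.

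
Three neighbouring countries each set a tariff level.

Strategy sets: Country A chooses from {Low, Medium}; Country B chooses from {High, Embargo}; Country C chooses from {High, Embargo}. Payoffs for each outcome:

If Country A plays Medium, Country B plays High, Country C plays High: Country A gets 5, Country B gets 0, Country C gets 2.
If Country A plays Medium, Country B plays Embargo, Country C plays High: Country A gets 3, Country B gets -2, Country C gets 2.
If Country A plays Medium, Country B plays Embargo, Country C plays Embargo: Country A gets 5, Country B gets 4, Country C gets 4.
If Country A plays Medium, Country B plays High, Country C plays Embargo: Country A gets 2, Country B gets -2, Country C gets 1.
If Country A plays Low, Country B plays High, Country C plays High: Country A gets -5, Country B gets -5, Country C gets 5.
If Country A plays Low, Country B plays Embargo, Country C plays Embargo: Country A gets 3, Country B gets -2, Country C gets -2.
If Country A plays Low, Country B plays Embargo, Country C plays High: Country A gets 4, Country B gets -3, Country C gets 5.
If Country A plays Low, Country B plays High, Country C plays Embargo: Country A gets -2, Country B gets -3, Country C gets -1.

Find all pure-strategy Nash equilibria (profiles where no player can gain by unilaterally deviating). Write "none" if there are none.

Pure-strategy Nash equilibria: (Low, Embargo, High), (Medium, High, High), (Medium, Embargo, Embargo)

Country A against (High, High): payoffs -5, 5 → best response Medium.
Country A against (High, Embargo): payoffs -2, 2 → best response Medium.
Country A against (Embargo, High): payoffs 4, 3 → best response Low.
Country A against (Embargo, Embargo): payoffs 3, 5 → best response Medium.
Country B against (Low, High): payoffs -5, -3 → best response Embargo.
Country B against (Low, Embargo): payoffs -3, -2 → best response Embargo.
Country B against (Medium, High): payoffs 0, -2 → best response High.
Country B against (Medium, Embargo): payoffs -2, 4 → best response Embargo.
Country C against (Low, High): payoffs 5, -1 → best response High.
Country C against (Low, Embargo): payoffs 5, -2 → best response High.
Country C against (Medium, High): payoffs 2, 1 → best response High.
Country C against (Medium, Embargo): payoffs 2, 4 → best response Embargo.
Mutual best responses: (Low, Embargo, High); (Medium, High, High); (Medium, Embargo, Embargo).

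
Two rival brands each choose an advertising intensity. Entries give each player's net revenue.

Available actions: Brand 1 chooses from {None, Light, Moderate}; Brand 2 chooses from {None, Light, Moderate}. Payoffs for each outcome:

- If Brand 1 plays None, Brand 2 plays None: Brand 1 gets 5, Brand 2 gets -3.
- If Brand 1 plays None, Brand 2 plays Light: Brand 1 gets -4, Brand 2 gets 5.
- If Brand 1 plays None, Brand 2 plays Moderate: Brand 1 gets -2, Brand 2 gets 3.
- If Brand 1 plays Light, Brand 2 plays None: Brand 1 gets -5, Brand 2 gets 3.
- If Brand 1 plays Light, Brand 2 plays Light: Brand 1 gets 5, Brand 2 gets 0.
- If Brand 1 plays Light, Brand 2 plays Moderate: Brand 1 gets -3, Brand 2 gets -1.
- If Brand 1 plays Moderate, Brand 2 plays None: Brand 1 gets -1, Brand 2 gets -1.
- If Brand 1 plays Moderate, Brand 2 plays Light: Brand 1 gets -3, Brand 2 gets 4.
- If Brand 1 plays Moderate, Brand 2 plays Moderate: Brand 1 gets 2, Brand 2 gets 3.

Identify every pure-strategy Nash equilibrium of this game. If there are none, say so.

(None, None): Brand 2 can switch to Light (-3 → 5). Not NE.
(None, Light): Brand 1 can switch to Light (-4 → 5). Not NE.
(None, Moderate): Brand 1 can switch to Moderate (-2 → 2). Not NE.
(Light, None): Brand 1 can switch to None (-5 → 5). Not NE.
(Light, Light): Brand 2 can switch to None (0 → 3). Not NE.
(Light, Moderate): Brand 1 can switch to None (-3 → -2). Not NE.
(Moderate, None): Brand 1 can switch to None (-1 → 5). Not NE.
(Moderate, Light): Brand 1 can switch to Light (-3 → 5). Not NE.
(Moderate, Moderate): Brand 2 can switch to Light (3 → 4). Not NE.

This game has no pure Nash equilibrium.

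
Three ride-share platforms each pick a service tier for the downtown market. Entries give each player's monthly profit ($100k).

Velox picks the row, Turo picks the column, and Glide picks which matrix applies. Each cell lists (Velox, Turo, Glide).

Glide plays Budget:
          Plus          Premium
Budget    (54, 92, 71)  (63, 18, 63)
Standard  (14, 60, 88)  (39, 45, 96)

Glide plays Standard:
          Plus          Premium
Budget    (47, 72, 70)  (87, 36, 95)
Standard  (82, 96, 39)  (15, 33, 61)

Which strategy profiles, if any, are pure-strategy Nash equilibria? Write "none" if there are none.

(Budget, Plus, Budget)

(Budget, Plus, Budget): Velox gets 54, best alternative 14; Turo gets 92, best alternative 18; Glide gets 71, best alternative 70. No profitable deviation — NE.
(Budget, Plus, Standard): Velox can switch to Standard (47 → 82). Not NE.
(Budget, Premium, Budget): Turo can switch to Plus (18 → 92). Not NE.
(Budget, Premium, Standard): Turo can switch to Plus (36 → 72). Not NE.
(Standard, Plus, Budget): Velox can switch to Budget (14 → 54). Not NE.
(Standard, Plus, Standard): Glide can switch to Budget (39 → 88). Not NE.
(Standard, Premium, Budget): Velox can switch to Budget (39 → 63). Not NE.
(The remaining 1 profile has a profitable deviation by the same check.)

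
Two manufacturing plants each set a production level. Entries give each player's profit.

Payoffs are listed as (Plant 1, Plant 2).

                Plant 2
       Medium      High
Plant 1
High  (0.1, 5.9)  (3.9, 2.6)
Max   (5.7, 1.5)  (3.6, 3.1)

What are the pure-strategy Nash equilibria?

There is no pure-strategy Nash equilibrium.

Plant 1 against Medium: payoffs 0.1, 5.7 → best response Max.
Plant 1 against High: payoffs 3.9, 3.6 → best response High.
Plant 2 against High: payoffs 5.9, 2.6 → best response Medium.
Plant 2 against Max: payoffs 1.5, 3.1 → best response High.
No profile is a mutual best response for all players.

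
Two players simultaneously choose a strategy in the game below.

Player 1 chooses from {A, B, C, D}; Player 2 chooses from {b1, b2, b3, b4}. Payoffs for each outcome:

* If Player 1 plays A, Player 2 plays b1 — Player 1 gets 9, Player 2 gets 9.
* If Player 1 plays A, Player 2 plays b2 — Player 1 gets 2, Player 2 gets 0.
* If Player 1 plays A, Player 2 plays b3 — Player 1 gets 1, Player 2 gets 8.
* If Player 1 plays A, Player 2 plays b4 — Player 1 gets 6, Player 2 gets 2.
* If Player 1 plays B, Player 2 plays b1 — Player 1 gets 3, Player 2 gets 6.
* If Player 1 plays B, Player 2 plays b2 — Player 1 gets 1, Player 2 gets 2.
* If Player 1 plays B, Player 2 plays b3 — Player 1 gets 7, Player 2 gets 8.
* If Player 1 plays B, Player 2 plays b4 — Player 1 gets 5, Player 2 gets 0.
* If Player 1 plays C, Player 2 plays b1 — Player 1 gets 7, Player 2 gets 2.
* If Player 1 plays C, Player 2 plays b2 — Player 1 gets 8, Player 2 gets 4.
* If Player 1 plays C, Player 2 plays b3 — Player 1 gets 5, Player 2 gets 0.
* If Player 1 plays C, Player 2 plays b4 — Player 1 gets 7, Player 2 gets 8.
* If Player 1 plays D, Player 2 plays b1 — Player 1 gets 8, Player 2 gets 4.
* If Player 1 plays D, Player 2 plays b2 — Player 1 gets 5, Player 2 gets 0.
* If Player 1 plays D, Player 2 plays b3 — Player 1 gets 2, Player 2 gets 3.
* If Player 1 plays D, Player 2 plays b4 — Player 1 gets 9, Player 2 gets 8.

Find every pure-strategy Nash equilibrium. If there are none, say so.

Pure-strategy Nash equilibria: (A, b1), (B, b3), (D, b4)

Mark each player's best response to every combination of opponents' strategies; a profile where every player is best-responding is a pure Nash equilibrium.
Player 1 against b1: payoffs 9, 3, 7, 8 → best response A.
Player 1 against b2: payoffs 2, 1, 8, 5 → best response C.
Player 1 against b3: payoffs 1, 7, 5, 2 → best response B.
Player 1 against b4: payoffs 6, 5, 7, 9 → best response D.
Player 2 against A: payoffs 9, 0, 8, 2 → best response b1.
Player 2 against B: payoffs 6, 2, 8, 0 → best response b3.
Player 2 against C: payoffs 2, 4, 0, 8 → best response b4.
Player 2 against D: payoffs 4, 0, 3, 8 → best response b4.
Mutual best responses: (A, b1); (B, b3); (D, b4).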